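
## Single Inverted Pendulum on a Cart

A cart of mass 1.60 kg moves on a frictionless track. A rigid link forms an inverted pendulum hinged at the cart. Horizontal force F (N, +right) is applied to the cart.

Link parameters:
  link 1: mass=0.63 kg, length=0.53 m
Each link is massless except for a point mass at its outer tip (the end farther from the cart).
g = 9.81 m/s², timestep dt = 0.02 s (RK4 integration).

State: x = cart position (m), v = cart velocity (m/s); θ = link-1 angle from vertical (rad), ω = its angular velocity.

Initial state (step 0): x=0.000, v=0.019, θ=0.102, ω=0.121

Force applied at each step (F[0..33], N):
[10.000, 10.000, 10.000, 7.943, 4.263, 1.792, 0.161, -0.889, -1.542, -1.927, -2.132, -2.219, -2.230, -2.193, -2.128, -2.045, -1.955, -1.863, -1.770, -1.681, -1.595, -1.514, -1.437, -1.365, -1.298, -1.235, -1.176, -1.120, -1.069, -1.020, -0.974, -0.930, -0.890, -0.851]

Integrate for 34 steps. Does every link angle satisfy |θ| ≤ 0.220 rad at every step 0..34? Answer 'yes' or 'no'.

Answer: yes

Derivation:
apply F[0]=+10.000 → step 1: x=0.002, v=0.136, θ=0.103, ω=-0.060
apply F[1]=+10.000 → step 2: x=0.005, v=0.252, θ=0.100, ω=-0.242
apply F[2]=+10.000 → step 3: x=0.012, v=0.370, θ=0.093, ω=-0.426
apply F[3]=+7.943 → step 4: x=0.020, v=0.462, θ=0.083, ω=-0.567
apply F[4]=+4.263 → step 5: x=0.030, v=0.509, θ=0.071, ω=-0.628
apply F[5]=+1.792 → step 6: x=0.040, v=0.527, θ=0.058, ω=-0.637
apply F[6]=+0.161 → step 7: x=0.051, v=0.525, θ=0.046, ω=-0.614
apply F[7]=-0.889 → step 8: x=0.061, v=0.511, θ=0.034, ω=-0.572
apply F[8]=-1.542 → step 9: x=0.071, v=0.489, θ=0.023, ω=-0.521
apply F[9]=-1.927 → step 10: x=0.080, v=0.464, θ=0.013, ω=-0.466
apply F[10]=-2.132 → step 11: x=0.089, v=0.436, θ=0.005, ω=-0.412
apply F[11]=-2.219 → step 12: x=0.098, v=0.409, θ=-0.003, ω=-0.359
apply F[12]=-2.230 → step 13: x=0.106, v=0.381, θ=-0.010, ω=-0.310
apply F[13]=-2.193 → step 14: x=0.113, v=0.355, θ=-0.016, ω=-0.265
apply F[14]=-2.128 → step 15: x=0.120, v=0.330, θ=-0.020, ω=-0.224
apply F[15]=-2.045 → step 16: x=0.126, v=0.306, θ=-0.025, ω=-0.187
apply F[16]=-1.955 → step 17: x=0.132, v=0.284, θ=-0.028, ω=-0.155
apply F[17]=-1.863 → step 18: x=0.138, v=0.262, θ=-0.031, ω=-0.126
apply F[18]=-1.770 → step 19: x=0.143, v=0.243, θ=-0.033, ω=-0.101
apply F[19]=-1.681 → step 20: x=0.147, v=0.224, θ=-0.035, ω=-0.079
apply F[20]=-1.595 → step 21: x=0.152, v=0.207, θ=-0.036, ω=-0.060
apply F[21]=-1.514 → step 22: x=0.156, v=0.191, θ=-0.037, ω=-0.043
apply F[22]=-1.437 → step 23: x=0.159, v=0.176, θ=-0.038, ω=-0.028
apply F[23]=-1.365 → step 24: x=0.163, v=0.162, θ=-0.038, ω=-0.016
apply F[24]=-1.298 → step 25: x=0.166, v=0.149, θ=-0.039, ω=-0.005
apply F[25]=-1.235 → step 26: x=0.169, v=0.136, θ=-0.039, ω=0.004
apply F[26]=-1.176 → step 27: x=0.171, v=0.125, θ=-0.039, ω=0.012
apply F[27]=-1.120 → step 28: x=0.174, v=0.114, θ=-0.038, ω=0.018
apply F[28]=-1.069 → step 29: x=0.176, v=0.103, θ=-0.038, ω=0.024
apply F[29]=-1.020 → step 30: x=0.178, v=0.093, θ=-0.037, ω=0.029
apply F[30]=-0.974 → step 31: x=0.180, v=0.084, θ=-0.037, ω=0.032
apply F[31]=-0.930 → step 32: x=0.181, v=0.075, θ=-0.036, ω=0.036
apply F[32]=-0.890 → step 33: x=0.183, v=0.067, θ=-0.035, ω=0.038
apply F[33]=-0.851 → step 34: x=0.184, v=0.059, θ=-0.034, ω=0.040
Max |angle| over trajectory = 0.103 rad; bound = 0.220 → within bound.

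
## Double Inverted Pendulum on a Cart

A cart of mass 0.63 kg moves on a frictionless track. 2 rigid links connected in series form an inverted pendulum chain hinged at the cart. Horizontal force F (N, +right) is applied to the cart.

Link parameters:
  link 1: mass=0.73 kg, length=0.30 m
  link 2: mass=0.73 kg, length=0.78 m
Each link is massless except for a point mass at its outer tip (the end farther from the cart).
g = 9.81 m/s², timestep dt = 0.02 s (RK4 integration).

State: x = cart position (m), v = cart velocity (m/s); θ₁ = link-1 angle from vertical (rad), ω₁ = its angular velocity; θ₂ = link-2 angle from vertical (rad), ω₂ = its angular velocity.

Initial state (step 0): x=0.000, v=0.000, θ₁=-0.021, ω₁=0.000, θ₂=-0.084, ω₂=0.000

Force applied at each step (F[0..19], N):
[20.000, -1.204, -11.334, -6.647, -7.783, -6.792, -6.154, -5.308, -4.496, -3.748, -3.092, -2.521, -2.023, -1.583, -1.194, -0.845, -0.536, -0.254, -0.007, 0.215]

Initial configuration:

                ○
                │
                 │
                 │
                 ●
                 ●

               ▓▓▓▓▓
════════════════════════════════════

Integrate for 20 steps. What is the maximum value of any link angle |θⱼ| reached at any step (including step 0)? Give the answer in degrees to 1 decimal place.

apply F[0]=+20.000 → step 1: x=0.006, v=0.646, θ₁=-0.042, ω₁=-2.138, θ₂=-0.084, ω₂=-0.024
apply F[1]=-1.204 → step 2: x=0.019, v=0.632, θ₁=-0.085, ω₁=-2.123, θ₂=-0.085, ω₂=-0.034
apply F[2]=-11.334 → step 3: x=0.029, v=0.323, θ₁=-0.118, ω₁=-1.176, θ₂=-0.085, ω₂=-0.024
apply F[3]=-6.647 → step 4: x=0.034, v=0.173, θ₁=-0.137, ω₁=-0.794, θ₂=-0.086, ω₂=-0.001
apply F[4]=-7.783 → step 5: x=0.035, v=-0.002, θ₁=-0.149, ω₁=-0.351, θ₂=-0.085, ω₂=0.031
apply F[5]=-6.792 → step 6: x=0.034, v=-0.143, θ₁=-0.152, ω₁=-0.031, θ₂=-0.085, ω₂=0.067
apply F[6]=-6.154 → step 7: x=0.030, v=-0.265, θ₁=-0.150, ω₁=0.222, θ₂=-0.083, ω₂=0.104
apply F[7]=-5.308 → step 8: x=0.024, v=-0.363, θ₁=-0.144, ω₁=0.404, θ₂=-0.080, ω₂=0.139
apply F[8]=-4.496 → step 9: x=0.016, v=-0.440, θ₁=-0.135, ω₁=0.527, θ₂=-0.077, ω₂=0.170
apply F[9]=-3.748 → step 10: x=0.006, v=-0.499, θ₁=-0.124, ω₁=0.602, θ₂=-0.074, ω₂=0.198
apply F[10]=-3.092 → step 11: x=-0.004, v=-0.544, θ₁=-0.111, ω₁=0.643, θ₂=-0.069, ω₂=0.221
apply F[11]=-2.521 → step 12: x=-0.015, v=-0.577, θ₁=-0.098, ω₁=0.659, θ₂=-0.065, ω₂=0.240
apply F[12]=-2.023 → step 13: x=-0.027, v=-0.600, θ₁=-0.085, ω₁=0.656, θ₂=-0.060, ω₂=0.255
apply F[13]=-1.583 → step 14: x=-0.039, v=-0.615, θ₁=-0.072, ω₁=0.641, θ₂=-0.055, ω₂=0.265
apply F[14]=-1.194 → step 15: x=-0.052, v=-0.623, θ₁=-0.060, ω₁=0.616, θ₂=-0.049, ω₂=0.272
apply F[15]=-0.845 → step 16: x=-0.064, v=-0.626, θ₁=-0.048, ω₁=0.586, θ₂=-0.044, ω₂=0.276
apply F[16]=-0.536 → step 17: x=-0.077, v=-0.624, θ₁=-0.036, ω₁=0.551, θ₂=-0.038, ω₂=0.276
apply F[17]=-0.254 → step 18: x=-0.089, v=-0.618, θ₁=-0.026, ω₁=0.514, θ₂=-0.033, ω₂=0.274
apply F[18]=-0.007 → step 19: x=-0.101, v=-0.609, θ₁=-0.016, ω₁=0.476, θ₂=-0.027, ω₂=0.270
apply F[19]=+0.215 → step 20: x=-0.113, v=-0.597, θ₁=-0.007, ω₁=0.437, θ₂=-0.022, ω₂=0.263
Max |angle| over trajectory = 0.152 rad = 8.7°.

Answer: 8.7°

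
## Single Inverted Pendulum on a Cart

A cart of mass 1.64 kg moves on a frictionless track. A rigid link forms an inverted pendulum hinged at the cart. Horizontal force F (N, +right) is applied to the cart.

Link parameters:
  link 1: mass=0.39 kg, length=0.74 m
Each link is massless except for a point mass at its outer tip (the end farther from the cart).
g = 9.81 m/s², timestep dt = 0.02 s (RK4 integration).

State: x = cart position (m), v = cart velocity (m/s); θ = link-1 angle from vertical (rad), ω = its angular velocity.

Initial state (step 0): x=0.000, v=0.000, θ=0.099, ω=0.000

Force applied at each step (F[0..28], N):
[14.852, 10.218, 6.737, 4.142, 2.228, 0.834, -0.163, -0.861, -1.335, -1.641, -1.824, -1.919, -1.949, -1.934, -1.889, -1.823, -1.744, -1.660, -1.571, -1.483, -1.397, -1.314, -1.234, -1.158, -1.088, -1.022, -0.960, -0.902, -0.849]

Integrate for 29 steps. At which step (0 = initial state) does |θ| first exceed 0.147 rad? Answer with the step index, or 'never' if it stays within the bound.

apply F[0]=+14.852 → step 1: x=0.002, v=0.176, θ=0.097, ω=-0.211
apply F[1]=+10.218 → step 2: x=0.006, v=0.296, θ=0.091, ω=-0.347
apply F[2]=+6.737 → step 3: x=0.013, v=0.374, θ=0.084, ω=-0.429
apply F[3]=+4.142 → step 4: x=0.021, v=0.421, θ=0.075, ω=-0.471
apply F[4]=+2.228 → step 5: x=0.030, v=0.445, θ=0.065, ω=-0.485
apply F[5]=+0.834 → step 6: x=0.039, v=0.452, θ=0.055, ω=-0.479
apply F[6]=-0.163 → step 7: x=0.048, v=0.448, θ=0.046, ω=-0.460
apply F[7]=-0.861 → step 8: x=0.057, v=0.436, θ=0.037, ω=-0.432
apply F[8]=-1.335 → step 9: x=0.065, v=0.418, θ=0.029, ω=-0.399
apply F[9]=-1.641 → step 10: x=0.073, v=0.397, θ=0.021, ω=-0.364
apply F[10]=-1.824 → step 11: x=0.081, v=0.374, θ=0.014, ω=-0.328
apply F[11]=-1.919 → step 12: x=0.088, v=0.350, θ=0.008, ω=-0.293
apply F[12]=-1.949 → step 13: x=0.095, v=0.326, θ=0.002, ω=-0.259
apply F[13]=-1.934 → step 14: x=0.101, v=0.302, θ=-0.002, ω=-0.228
apply F[14]=-1.889 → step 15: x=0.107, v=0.279, θ=-0.007, ω=-0.198
apply F[15]=-1.823 → step 16: x=0.112, v=0.258, θ=-0.010, ω=-0.171
apply F[16]=-1.744 → step 17: x=0.117, v=0.237, θ=-0.014, ω=-0.146
apply F[17]=-1.660 → step 18: x=0.122, v=0.217, θ=-0.016, ω=-0.123
apply F[18]=-1.571 → step 19: x=0.126, v=0.199, θ=-0.018, ω=-0.103
apply F[19]=-1.483 → step 20: x=0.130, v=0.182, θ=-0.020, ω=-0.085
apply F[20]=-1.397 → step 21: x=0.133, v=0.166, θ=-0.022, ω=-0.069
apply F[21]=-1.314 → step 22: x=0.137, v=0.151, θ=-0.023, ω=-0.055
apply F[22]=-1.234 → step 23: x=0.139, v=0.137, θ=-0.024, ω=-0.042
apply F[23]=-1.158 → step 24: x=0.142, v=0.124, θ=-0.025, ω=-0.031
apply F[24]=-1.088 → step 25: x=0.144, v=0.112, θ=-0.025, ω=-0.022
apply F[25]=-1.022 → step 26: x=0.146, v=0.100, θ=-0.026, ω=-0.013
apply F[26]=-0.960 → step 27: x=0.148, v=0.090, θ=-0.026, ω=-0.006
apply F[27]=-0.902 → step 28: x=0.150, v=0.080, θ=-0.026, ω=0.000
apply F[28]=-0.849 → step 29: x=0.152, v=0.071, θ=-0.026, ω=0.006
max |θ| = 0.099 ≤ 0.147 over all 30 states.

Answer: never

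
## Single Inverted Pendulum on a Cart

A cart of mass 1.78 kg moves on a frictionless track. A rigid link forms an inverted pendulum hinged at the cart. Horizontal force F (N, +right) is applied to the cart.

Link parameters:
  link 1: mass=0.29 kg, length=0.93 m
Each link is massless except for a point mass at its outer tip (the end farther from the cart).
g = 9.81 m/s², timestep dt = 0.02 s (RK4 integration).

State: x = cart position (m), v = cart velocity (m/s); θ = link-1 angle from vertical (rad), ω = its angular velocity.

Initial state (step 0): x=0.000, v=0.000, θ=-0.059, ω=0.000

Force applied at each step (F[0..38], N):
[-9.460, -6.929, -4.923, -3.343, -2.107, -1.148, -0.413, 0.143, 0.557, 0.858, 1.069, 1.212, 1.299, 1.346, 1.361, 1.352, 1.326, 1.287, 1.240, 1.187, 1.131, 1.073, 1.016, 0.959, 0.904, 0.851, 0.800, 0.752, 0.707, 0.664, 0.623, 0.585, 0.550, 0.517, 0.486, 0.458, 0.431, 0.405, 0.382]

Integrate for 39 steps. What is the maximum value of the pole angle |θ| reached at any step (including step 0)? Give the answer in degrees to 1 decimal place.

Answer: 3.4°

Derivation:
apply F[0]=-9.460 → step 1: x=-0.001, v=-0.104, θ=-0.058, ω=0.100
apply F[1]=-6.929 → step 2: x=-0.004, v=-0.180, θ=-0.055, ω=0.169
apply F[2]=-4.923 → step 3: x=-0.008, v=-0.234, θ=-0.051, ω=0.216
apply F[3]=-3.343 → step 4: x=-0.013, v=-0.270, θ=-0.047, ω=0.244
apply F[4]=-2.107 → step 5: x=-0.019, v=-0.292, θ=-0.042, ω=0.258
apply F[5]=-1.148 → step 6: x=-0.025, v=-0.304, θ=-0.037, ω=0.263
apply F[6]=-0.413 → step 7: x=-0.031, v=-0.307, θ=-0.031, ω=0.259
apply F[7]=+0.143 → step 8: x=-0.037, v=-0.305, θ=-0.026, ω=0.250
apply F[8]=+0.557 → step 9: x=-0.043, v=-0.298, θ=-0.021, ω=0.238
apply F[9]=+0.858 → step 10: x=-0.049, v=-0.288, θ=-0.017, ω=0.223
apply F[10]=+1.069 → step 11: x=-0.054, v=-0.275, θ=-0.013, ω=0.206
apply F[11]=+1.212 → step 12: x=-0.060, v=-0.261, θ=-0.009, ω=0.189
apply F[12]=+1.299 → step 13: x=-0.065, v=-0.246, θ=-0.005, ω=0.172
apply F[13]=+1.346 → step 14: x=-0.070, v=-0.231, θ=-0.002, ω=0.155
apply F[14]=+1.361 → step 15: x=-0.074, v=-0.216, θ=0.001, ω=0.138
apply F[15]=+1.352 → step 16: x=-0.078, v=-0.201, θ=0.004, ω=0.122
apply F[16]=+1.326 → step 17: x=-0.082, v=-0.186, θ=0.006, ω=0.108
apply F[17]=+1.287 → step 18: x=-0.086, v=-0.172, θ=0.008, ω=0.094
apply F[18]=+1.240 → step 19: x=-0.089, v=-0.158, θ=0.010, ω=0.081
apply F[19]=+1.187 → step 20: x=-0.092, v=-0.145, θ=0.011, ω=0.069
apply F[20]=+1.131 → step 21: x=-0.095, v=-0.133, θ=0.013, ω=0.059
apply F[21]=+1.073 → step 22: x=-0.097, v=-0.121, θ=0.014, ω=0.049
apply F[22]=+1.016 → step 23: x=-0.100, v=-0.110, θ=0.015, ω=0.040
apply F[23]=+0.959 → step 24: x=-0.102, v=-0.100, θ=0.015, ω=0.032
apply F[24]=+0.904 → step 25: x=-0.104, v=-0.090, θ=0.016, ω=0.025
apply F[25]=+0.851 → step 26: x=-0.105, v=-0.081, θ=0.016, ω=0.019
apply F[26]=+0.800 → step 27: x=-0.107, v=-0.073, θ=0.017, ω=0.013
apply F[27]=+0.752 → step 28: x=-0.108, v=-0.065, θ=0.017, ω=0.008
apply F[28]=+0.707 → step 29: x=-0.110, v=-0.057, θ=0.017, ω=0.004
apply F[29]=+0.664 → step 30: x=-0.111, v=-0.051, θ=0.017, ω=-0.000
apply F[30]=+0.623 → step 31: x=-0.112, v=-0.044, θ=0.017, ω=-0.003
apply F[31]=+0.585 → step 32: x=-0.112, v=-0.038, θ=0.017, ω=-0.006
apply F[32]=+0.550 → step 33: x=-0.113, v=-0.032, θ=0.017, ω=-0.009
apply F[33]=+0.517 → step 34: x=-0.114, v=-0.027, θ=0.017, ω=-0.011
apply F[34]=+0.486 → step 35: x=-0.114, v=-0.022, θ=0.016, ω=-0.013
apply F[35]=+0.458 → step 36: x=-0.115, v=-0.018, θ=0.016, ω=-0.015
apply F[36]=+0.431 → step 37: x=-0.115, v=-0.013, θ=0.016, ω=-0.016
apply F[37]=+0.405 → step 38: x=-0.115, v=-0.009, θ=0.015, ω=-0.017
apply F[38]=+0.382 → step 39: x=-0.115, v=-0.005, θ=0.015, ω=-0.018
Max |angle| over trajectory = 0.059 rad = 3.4°.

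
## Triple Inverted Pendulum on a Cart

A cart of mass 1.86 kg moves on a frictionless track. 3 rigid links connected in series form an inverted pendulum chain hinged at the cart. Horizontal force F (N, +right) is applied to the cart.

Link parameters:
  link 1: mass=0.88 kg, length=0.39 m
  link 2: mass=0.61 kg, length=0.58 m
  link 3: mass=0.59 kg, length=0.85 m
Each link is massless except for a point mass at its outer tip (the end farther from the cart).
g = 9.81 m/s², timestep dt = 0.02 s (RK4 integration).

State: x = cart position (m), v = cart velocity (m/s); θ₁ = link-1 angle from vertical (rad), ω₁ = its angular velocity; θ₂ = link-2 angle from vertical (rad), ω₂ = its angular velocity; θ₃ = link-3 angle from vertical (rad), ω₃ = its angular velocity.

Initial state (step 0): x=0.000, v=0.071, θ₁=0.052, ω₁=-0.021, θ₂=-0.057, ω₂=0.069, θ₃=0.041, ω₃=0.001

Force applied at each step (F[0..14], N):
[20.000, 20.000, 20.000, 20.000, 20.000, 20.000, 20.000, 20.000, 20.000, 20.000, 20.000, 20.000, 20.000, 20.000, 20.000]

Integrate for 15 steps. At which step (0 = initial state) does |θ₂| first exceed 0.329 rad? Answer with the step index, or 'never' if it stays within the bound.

apply F[0]=+20.000 → step 1: x=0.003, v=0.275, θ₁=0.047, ω₁=-0.443, θ₂=-0.057, ω₂=-0.051, θ₃=0.041, ω₃=0.046
apply F[1]=+20.000 → step 2: x=0.011, v=0.481, θ₁=0.034, ω₁=-0.882, θ₂=-0.059, ω₂=-0.163, θ₃=0.043, ω₃=0.091
apply F[2]=+20.000 → step 3: x=0.023, v=0.691, θ₁=0.012, ω₁=-1.353, θ₂=-0.063, ω₂=-0.260, θ₃=0.045, ω₃=0.136
apply F[3]=+20.000 → step 4: x=0.039, v=0.906, θ₁=-0.020, ω₁=-1.870, θ₂=-0.069, ω₂=-0.336, θ₃=0.048, ω₃=0.181
apply F[4]=+20.000 → step 5: x=0.059, v=1.128, θ₁=-0.063, ω₁=-2.442, θ₂=-0.077, ω₂=-0.386, θ₃=0.052, ω₃=0.222
apply F[5]=+20.000 → step 6: x=0.084, v=1.354, θ₁=-0.118, ω₁=-3.067, θ₂=-0.084, ω₂=-0.407, θ₃=0.057, ω₃=0.257
apply F[6]=+20.000 → step 7: x=0.113, v=1.580, θ₁=-0.186, ω₁=-3.729, θ₂=-0.093, ω₂=-0.406, θ₃=0.063, ω₃=0.279
apply F[7]=+20.000 → step 8: x=0.147, v=1.798, θ₁=-0.267, ω₁=-4.389, θ₂=-0.101, ω₂=-0.404, θ₃=0.068, ω₃=0.283
apply F[8]=+20.000 → step 9: x=0.185, v=1.997, θ₁=-0.361, ω₁=-4.996, θ₂=-0.109, ω₂=-0.430, θ₃=0.074, ω₃=0.265
apply F[9]=+20.000 → step 10: x=0.227, v=2.169, θ₁=-0.467, ω₁=-5.510, θ₂=-0.118, ω₂=-0.517, θ₃=0.079, ω₃=0.226
apply F[10]=+20.000 → step 11: x=0.272, v=2.312, θ₁=-0.581, ω₁=-5.916, θ₂=-0.130, ω₂=-0.683, θ₃=0.083, ω₃=0.170
apply F[11]=+20.000 → step 12: x=0.319, v=2.426, θ₁=-0.703, ω₁=-6.226, θ₂=-0.146, ω₂=-0.933, θ₃=0.085, ω₃=0.102
apply F[12]=+20.000 → step 13: x=0.368, v=2.514, θ₁=-0.830, ω₁=-6.464, θ₂=-0.168, ω₂=-1.262, θ₃=0.087, ω₃=0.026
apply F[13]=+20.000 → step 14: x=0.419, v=2.580, θ₁=-0.961, ω₁=-6.652, θ₂=-0.197, ω₂=-1.660, θ₃=0.086, ω₃=-0.058
apply F[14]=+20.000 → step 15: x=0.471, v=2.626, θ₁=-1.095, ω₁=-6.804, θ₂=-0.235, ω₂=-2.119, θ₃=0.084, ω₃=-0.150
max |θ₂| = 0.235 ≤ 0.329 over all 16 states.

Answer: never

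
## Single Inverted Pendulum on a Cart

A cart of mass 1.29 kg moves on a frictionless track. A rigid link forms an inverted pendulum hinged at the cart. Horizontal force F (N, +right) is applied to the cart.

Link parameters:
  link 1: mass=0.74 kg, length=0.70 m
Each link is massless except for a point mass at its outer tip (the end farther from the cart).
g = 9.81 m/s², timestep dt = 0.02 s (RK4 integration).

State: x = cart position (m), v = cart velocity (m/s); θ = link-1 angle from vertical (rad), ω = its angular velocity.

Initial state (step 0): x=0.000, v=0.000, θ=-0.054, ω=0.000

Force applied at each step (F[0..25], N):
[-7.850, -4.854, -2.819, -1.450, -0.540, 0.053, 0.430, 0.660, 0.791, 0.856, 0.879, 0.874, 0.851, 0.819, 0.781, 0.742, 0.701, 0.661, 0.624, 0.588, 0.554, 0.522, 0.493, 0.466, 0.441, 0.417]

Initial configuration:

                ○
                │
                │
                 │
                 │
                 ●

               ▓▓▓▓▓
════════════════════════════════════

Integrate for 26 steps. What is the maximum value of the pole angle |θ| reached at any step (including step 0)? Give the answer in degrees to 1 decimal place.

apply F[0]=-7.850 → step 1: x=-0.001, v=-0.116, θ=-0.053, ω=0.150
apply F[1]=-4.854 → step 2: x=-0.004, v=-0.185, θ=-0.049, ω=0.235
apply F[2]=-2.819 → step 3: x=-0.008, v=-0.223, θ=-0.044, ω=0.277
apply F[3]=-1.450 → step 4: x=-0.013, v=-0.241, θ=-0.038, ω=0.291
apply F[4]=-0.540 → step 5: x=-0.018, v=-0.246, θ=-0.032, ω=0.287
apply F[5]=+0.053 → step 6: x=-0.023, v=-0.242, θ=-0.026, ω=0.273
apply F[6]=+0.430 → step 7: x=-0.027, v=-0.232, θ=-0.021, ω=0.253
apply F[7]=+0.660 → step 8: x=-0.032, v=-0.220, θ=-0.016, ω=0.230
apply F[8]=+0.791 → step 9: x=-0.036, v=-0.206, θ=-0.012, ω=0.207
apply F[9]=+0.856 → step 10: x=-0.040, v=-0.192, θ=-0.008, ω=0.183
apply F[10]=+0.879 → step 11: x=-0.044, v=-0.177, θ=-0.005, ω=0.161
apply F[11]=+0.874 → step 12: x=-0.047, v=-0.164, θ=-0.002, ω=0.140
apply F[12]=+0.851 → step 13: x=-0.050, v=-0.150, θ=0.001, ω=0.121
apply F[13]=+0.819 → step 14: x=-0.053, v=-0.138, θ=0.003, ω=0.104
apply F[14]=+0.781 → step 15: x=-0.056, v=-0.126, θ=0.005, ω=0.089
apply F[15]=+0.742 → step 16: x=-0.058, v=-0.115, θ=0.007, ω=0.075
apply F[16]=+0.701 → step 17: x=-0.061, v=-0.105, θ=0.008, ω=0.063
apply F[17]=+0.661 → step 18: x=-0.063, v=-0.096, θ=0.009, ω=0.052
apply F[18]=+0.624 → step 19: x=-0.064, v=-0.088, θ=0.010, ω=0.042
apply F[19]=+0.588 → step 20: x=-0.066, v=-0.080, θ=0.011, ω=0.034
apply F[20]=+0.554 → step 21: x=-0.068, v=-0.072, θ=0.012, ω=0.027
apply F[21]=+0.522 → step 22: x=-0.069, v=-0.066, θ=0.012, ω=0.020
apply F[22]=+0.493 → step 23: x=-0.070, v=-0.059, θ=0.012, ω=0.015
apply F[23]=+0.466 → step 24: x=-0.071, v=-0.053, θ=0.013, ω=0.010
apply F[24]=+0.441 → step 25: x=-0.072, v=-0.048, θ=0.013, ω=0.006
apply F[25]=+0.417 → step 26: x=-0.073, v=-0.043, θ=0.013, ω=0.002
Max |angle| over trajectory = 0.054 rad = 3.1°.

Answer: 3.1°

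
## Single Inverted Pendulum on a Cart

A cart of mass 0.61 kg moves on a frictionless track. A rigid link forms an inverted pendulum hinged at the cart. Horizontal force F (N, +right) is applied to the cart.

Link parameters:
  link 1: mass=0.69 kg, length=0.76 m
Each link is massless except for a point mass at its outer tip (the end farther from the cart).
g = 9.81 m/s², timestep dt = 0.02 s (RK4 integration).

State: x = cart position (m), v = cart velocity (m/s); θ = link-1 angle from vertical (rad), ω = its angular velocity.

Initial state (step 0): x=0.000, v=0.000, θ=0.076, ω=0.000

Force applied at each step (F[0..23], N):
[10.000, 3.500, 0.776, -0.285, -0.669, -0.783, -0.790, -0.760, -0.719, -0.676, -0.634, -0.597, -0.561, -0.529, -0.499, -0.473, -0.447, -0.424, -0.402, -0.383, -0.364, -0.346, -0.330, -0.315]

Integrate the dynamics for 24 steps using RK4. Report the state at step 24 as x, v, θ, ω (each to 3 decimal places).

Answer: x=0.099, v=0.053, θ=-0.016, ω=-0.005

Derivation:
apply F[0]=+10.000 → step 1: x=0.003, v=0.309, θ=0.072, ω=-0.387
apply F[1]=+3.500 → step 2: x=0.010, v=0.409, θ=0.063, ω=-0.500
apply F[2]=+0.776 → step 3: x=0.019, v=0.422, θ=0.053, ω=-0.502
apply F[3]=-0.285 → step 4: x=0.027, v=0.402, θ=0.044, ω=-0.463
apply F[4]=-0.669 → step 5: x=0.035, v=0.371, θ=0.035, ω=-0.413
apply F[5]=-0.783 → step 6: x=0.042, v=0.339, θ=0.027, ω=-0.362
apply F[6]=-0.790 → step 7: x=0.048, v=0.308, θ=0.020, ω=-0.315
apply F[7]=-0.760 → step 8: x=0.054, v=0.279, θ=0.015, ω=-0.273
apply F[8]=-0.719 → step 9: x=0.059, v=0.253, θ=0.009, ω=-0.235
apply F[9]=-0.676 → step 10: x=0.064, v=0.229, θ=0.005, ω=-0.202
apply F[10]=-0.634 → step 11: x=0.068, v=0.208, θ=0.001, ω=-0.173
apply F[11]=-0.597 → step 12: x=0.072, v=0.188, θ=-0.002, ω=-0.148
apply F[12]=-0.561 → step 13: x=0.076, v=0.171, θ=-0.005, ω=-0.125
apply F[13]=-0.529 → step 14: x=0.079, v=0.155, θ=-0.007, ω=-0.106
apply F[14]=-0.499 → step 15: x=0.082, v=0.140, θ=-0.009, ω=-0.088
apply F[15]=-0.473 → step 16: x=0.085, v=0.127, θ=-0.010, ω=-0.073
apply F[16]=-0.447 → step 17: x=0.087, v=0.114, θ=-0.012, ω=-0.060
apply F[17]=-0.424 → step 18: x=0.089, v=0.103, θ=-0.013, ω=-0.049
apply F[18]=-0.402 → step 19: x=0.091, v=0.093, θ=-0.014, ω=-0.039
apply F[19]=-0.383 → step 20: x=0.093, v=0.084, θ=-0.014, ω=-0.030
apply F[20]=-0.364 → step 21: x=0.095, v=0.075, θ=-0.015, ω=-0.023
apply F[21]=-0.346 → step 22: x=0.096, v=0.067, θ=-0.015, ω=-0.016
apply F[22]=-0.330 → step 23: x=0.097, v=0.060, θ=-0.016, ω=-0.010
apply F[23]=-0.315 → step 24: x=0.099, v=0.053, θ=-0.016, ω=-0.005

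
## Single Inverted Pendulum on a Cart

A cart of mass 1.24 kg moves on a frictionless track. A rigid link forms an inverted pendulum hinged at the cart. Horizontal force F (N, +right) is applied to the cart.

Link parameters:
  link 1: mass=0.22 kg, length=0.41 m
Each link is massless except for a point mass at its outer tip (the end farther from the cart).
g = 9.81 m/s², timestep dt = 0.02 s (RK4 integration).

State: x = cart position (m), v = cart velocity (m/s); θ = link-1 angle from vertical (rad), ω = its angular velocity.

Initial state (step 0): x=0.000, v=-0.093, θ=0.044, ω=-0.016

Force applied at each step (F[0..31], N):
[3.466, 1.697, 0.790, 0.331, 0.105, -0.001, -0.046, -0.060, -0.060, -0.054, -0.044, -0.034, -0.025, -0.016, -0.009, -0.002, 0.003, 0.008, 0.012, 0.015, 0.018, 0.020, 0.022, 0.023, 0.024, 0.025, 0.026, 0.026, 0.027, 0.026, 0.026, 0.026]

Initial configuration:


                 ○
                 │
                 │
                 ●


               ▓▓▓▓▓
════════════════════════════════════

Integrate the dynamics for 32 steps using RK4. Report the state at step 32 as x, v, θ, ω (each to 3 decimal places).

Answer: x=-0.005, v=-0.006, θ=0.003, ω=-0.008

Derivation:
apply F[0]=+3.466 → step 1: x=-0.001, v=-0.039, θ=0.043, ω=-0.128
apply F[1]=+1.697 → step 2: x=-0.002, v=-0.013, θ=0.040, ω=-0.171
apply F[2]=+0.790 → step 3: x=-0.002, v=-0.001, θ=0.036, ω=-0.181
apply F[3]=+0.331 → step 4: x=-0.002, v=0.003, θ=0.033, ω=-0.175
apply F[4]=+0.105 → step 5: x=-0.002, v=0.004, θ=0.029, ω=-0.161
apply F[5]=-0.001 → step 6: x=-0.002, v=0.003, θ=0.026, ω=-0.146
apply F[6]=-0.046 → step 7: x=-0.002, v=0.001, θ=0.023, ω=-0.130
apply F[7]=-0.060 → step 8: x=-0.002, v=-0.001, θ=0.021, ω=-0.115
apply F[8]=-0.060 → step 9: x=-0.002, v=-0.002, θ=0.019, ω=-0.102
apply F[9]=-0.054 → step 10: x=-0.002, v=-0.004, θ=0.017, ω=-0.090
apply F[10]=-0.044 → step 11: x=-0.002, v=-0.005, θ=0.015, ω=-0.079
apply F[11]=-0.034 → step 12: x=-0.002, v=-0.006, θ=0.014, ω=-0.070
apply F[12]=-0.025 → step 13: x=-0.002, v=-0.007, θ=0.012, ω=-0.061
apply F[13]=-0.016 → step 14: x=-0.002, v=-0.008, θ=0.011, ω=-0.054
apply F[14]=-0.009 → step 15: x=-0.003, v=-0.008, θ=0.010, ω=-0.048
apply F[15]=-0.002 → step 16: x=-0.003, v=-0.009, θ=0.009, ω=-0.042
apply F[16]=+0.003 → step 17: x=-0.003, v=-0.009, θ=0.008, ω=-0.037
apply F[17]=+0.008 → step 18: x=-0.003, v=-0.009, θ=0.008, ω=-0.033
apply F[18]=+0.012 → step 19: x=-0.003, v=-0.009, θ=0.007, ω=-0.030
apply F[19]=+0.015 → step 20: x=-0.003, v=-0.009, θ=0.007, ω=-0.026
apply F[20]=+0.018 → step 21: x=-0.004, v=-0.009, θ=0.006, ω=-0.023
apply F[21]=+0.020 → step 22: x=-0.004, v=-0.009, θ=0.006, ω=-0.021
apply F[22]=+0.022 → step 23: x=-0.004, v=-0.009, θ=0.005, ω=-0.019
apply F[23]=+0.023 → step 24: x=-0.004, v=-0.009, θ=0.005, ω=-0.017
apply F[24]=+0.024 → step 25: x=-0.004, v=-0.008, θ=0.005, ω=-0.015
apply F[25]=+0.025 → step 26: x=-0.004, v=-0.008, θ=0.004, ω=-0.014
apply F[26]=+0.026 → step 27: x=-0.005, v=-0.008, θ=0.004, ω=-0.012
apply F[27]=+0.026 → step 28: x=-0.005, v=-0.008, θ=0.004, ω=-0.011
apply F[28]=+0.027 → step 29: x=-0.005, v=-0.007, θ=0.004, ω=-0.010
apply F[29]=+0.026 → step 30: x=-0.005, v=-0.007, θ=0.003, ω=-0.009
apply F[30]=+0.026 → step 31: x=-0.005, v=-0.007, θ=0.003, ω=-0.009
apply F[31]=+0.026 → step 32: x=-0.005, v=-0.006, θ=0.003, ω=-0.008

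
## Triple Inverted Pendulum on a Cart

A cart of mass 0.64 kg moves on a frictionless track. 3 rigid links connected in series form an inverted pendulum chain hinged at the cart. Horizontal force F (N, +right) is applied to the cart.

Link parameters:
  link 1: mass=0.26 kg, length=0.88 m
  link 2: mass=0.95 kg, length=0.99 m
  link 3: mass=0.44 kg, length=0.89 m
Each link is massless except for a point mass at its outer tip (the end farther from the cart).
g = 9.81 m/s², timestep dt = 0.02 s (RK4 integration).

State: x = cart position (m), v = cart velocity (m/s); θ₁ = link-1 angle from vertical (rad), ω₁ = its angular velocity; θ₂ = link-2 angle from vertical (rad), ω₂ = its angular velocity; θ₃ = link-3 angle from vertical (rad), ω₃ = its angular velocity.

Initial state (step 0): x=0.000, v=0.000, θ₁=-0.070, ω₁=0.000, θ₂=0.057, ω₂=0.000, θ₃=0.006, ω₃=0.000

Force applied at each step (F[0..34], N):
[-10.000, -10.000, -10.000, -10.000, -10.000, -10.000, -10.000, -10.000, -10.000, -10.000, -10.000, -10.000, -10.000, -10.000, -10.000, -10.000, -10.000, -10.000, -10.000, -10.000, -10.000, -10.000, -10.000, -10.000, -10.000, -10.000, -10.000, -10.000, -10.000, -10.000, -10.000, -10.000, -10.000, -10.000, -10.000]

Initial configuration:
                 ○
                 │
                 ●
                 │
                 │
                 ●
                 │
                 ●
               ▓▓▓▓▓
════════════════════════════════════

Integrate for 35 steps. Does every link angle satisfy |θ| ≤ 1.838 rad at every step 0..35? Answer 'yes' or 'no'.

apply F[0]=-10.000 → step 1: x=-0.003, v=-0.277, θ₁=-0.069, ω₁=0.148, θ₂=0.059, ω₂=0.165, θ₃=0.006, ω₃=-0.017
apply F[1]=-10.000 → step 2: x=-0.011, v=-0.556, θ₁=-0.064, ω₁=0.300, θ₂=0.064, ω₂=0.329, θ₃=0.005, ω₃=-0.034
apply F[2]=-10.000 → step 3: x=-0.025, v=-0.839, θ₁=-0.056, ω₁=0.461, θ₂=0.072, ω₂=0.491, θ₃=0.004, ω₃=-0.054
apply F[3]=-10.000 → step 4: x=-0.045, v=-1.127, θ₁=-0.046, ω₁=0.636, θ₂=0.083, ω₂=0.648, θ₃=0.003, ω₃=-0.075
apply F[4]=-10.000 → step 5: x=-0.070, v=-1.422, θ₁=-0.031, ω₁=0.830, θ₂=0.098, ω₂=0.797, θ₃=0.001, ω₃=-0.100
apply F[5]=-10.000 → step 6: x=-0.102, v=-1.726, θ₁=-0.012, ω₁=1.049, θ₂=0.115, ω₂=0.936, θ₃=-0.001, ω₃=-0.127
apply F[6]=-10.000 → step 7: x=-0.139, v=-2.038, θ₁=0.011, ω₁=1.298, θ₂=0.135, ω₂=1.059, θ₃=-0.004, ω₃=-0.156
apply F[7]=-10.000 → step 8: x=-0.183, v=-2.358, θ₁=0.040, ω₁=1.582, θ₂=0.157, ω₂=1.160, θ₃=-0.007, ω₃=-0.184
apply F[8]=-10.000 → step 9: x=-0.234, v=-2.684, θ₁=0.075, ω₁=1.905, θ₂=0.181, ω₂=1.234, θ₃=-0.011, ω₃=-0.210
apply F[9]=-10.000 → step 10: x=-0.291, v=-3.010, θ₁=0.116, ω₁=2.264, θ₂=0.206, ω₂=1.275, θ₃=-0.015, ω₃=-0.227
apply F[10]=-10.000 → step 11: x=-0.354, v=-3.328, θ₁=0.166, ω₁=2.647, θ₂=0.232, ω₂=1.284, θ₃=-0.020, ω₃=-0.231
apply F[11]=-10.000 → step 12: x=-0.424, v=-3.624, θ₁=0.222, ω₁=3.030, θ₂=0.258, ω₂=1.270, θ₃=-0.024, ω₃=-0.214
apply F[12]=-10.000 → step 13: x=-0.499, v=-3.883, θ₁=0.286, ω₁=3.380, θ₂=0.283, ω₂=1.251, θ₃=-0.028, ω₃=-0.173
apply F[13]=-10.000 → step 14: x=-0.579, v=-4.097, θ₁=0.357, ω₁=3.660, θ₂=0.308, ω₂=1.255, θ₃=-0.031, ω₃=-0.108
apply F[14]=-10.000 → step 15: x=-0.662, v=-4.263, θ₁=0.432, ω₁=3.852, θ₂=0.333, ω₂=1.302, θ₃=-0.033, ω₃=-0.022
apply F[15]=-10.000 → step 16: x=-0.749, v=-4.389, θ₁=0.511, ω₁=3.958, θ₂=0.360, ω₂=1.403, θ₃=-0.032, ω₃=0.077
apply F[16]=-10.000 → step 17: x=-0.838, v=-4.485, θ₁=0.590, ω₁=3.994, θ₂=0.390, ω₂=1.556, θ₃=-0.029, ω₃=0.183
apply F[17]=-10.000 → step 18: x=-0.928, v=-4.558, θ₁=0.670, ω₁=3.977, θ₂=0.423, ω₂=1.751, θ₃=-0.025, ω₃=0.293
apply F[18]=-10.000 → step 19: x=-1.020, v=-4.616, θ₁=0.749, ω₁=3.923, θ₂=0.460, ω₂=1.979, θ₃=-0.018, ω₃=0.406
apply F[19]=-10.000 → step 20: x=-1.113, v=-4.662, θ₁=0.827, ω₁=3.840, θ₂=0.502, ω₂=2.233, θ₃=-0.008, ω₃=0.524
apply F[20]=-10.000 → step 21: x=-1.206, v=-4.695, θ₁=0.902, ω₁=3.733, θ₂=0.549, ω₂=2.505, θ₃=0.003, ω₃=0.648
apply F[21]=-10.000 → step 22: x=-1.300, v=-4.717, θ₁=0.976, ω₁=3.604, θ₂=0.602, ω₂=2.791, θ₃=0.018, ω₃=0.779
apply F[22]=-10.000 → step 23: x=-1.395, v=-4.726, θ₁=1.046, ω₁=3.453, θ₂=0.661, ω₂=3.085, θ₃=0.035, ω₃=0.922
apply F[23]=-10.000 → step 24: x=-1.489, v=-4.720, θ₁=1.114, ω₁=3.283, θ₂=0.726, ω₂=3.385, θ₃=0.055, ω₃=1.080
apply F[24]=-10.000 → step 25: x=-1.584, v=-4.698, θ₁=1.178, ω₁=3.094, θ₂=0.797, ω₂=3.686, θ₃=0.078, ω₃=1.256
apply F[25]=-10.000 → step 26: x=-1.677, v=-4.655, θ₁=1.237, ω₁=2.889, θ₂=0.873, ω₂=3.982, θ₃=0.105, ω₃=1.455
apply F[26]=-10.000 → step 27: x=-1.770, v=-4.588, θ₁=1.293, ω₁=2.677, θ₂=0.956, ω₂=4.268, θ₃=0.136, ω₃=1.680
apply F[27]=-10.000 → step 28: x=-1.860, v=-4.493, θ₁=1.345, ω₁=2.468, θ₂=1.044, ω₂=4.534, θ₃=0.172, ω₃=1.937
apply F[28]=-10.000 → step 29: x=-1.949, v=-4.367, θ₁=1.392, ω₁=2.279, θ₂=1.137, ω₂=4.769, θ₃=0.214, ω₃=2.229
apply F[29]=-10.000 → step 30: x=-2.035, v=-4.208, θ₁=1.436, ω₁=2.133, θ₂=1.234, ω₂=4.957, θ₃=0.262, ω₃=2.556
apply F[30]=-10.000 → step 31: x=-2.117, v=-4.017, θ₁=1.478, ω₁=2.056, θ₂=1.335, ω₂=5.081, θ₃=0.316, ω₃=2.919
apply F[31]=-10.000 → step 32: x=-2.195, v=-3.800, θ₁=1.519, ω₁=2.073, θ₂=1.437, ω₂=5.125, θ₃=0.379, ω₃=3.309
apply F[32]=-10.000 → step 33: x=-2.269, v=-3.565, θ₁=1.561, ω₁=2.199, θ₂=1.539, ω₂=5.079, θ₃=0.449, ω₃=3.718
apply F[33]=-10.000 → step 34: x=-2.338, v=-3.320, θ₁=1.608, ω₁=2.435, θ₂=1.639, ω₂=4.939, θ₃=0.527, ω₃=4.135
apply F[34]=-10.000 → step 35: x=-2.402, v=-3.071, θ₁=1.659, ω₁=2.769, θ₂=1.736, ω₂=4.713, θ₃=0.614, ω₃=4.551
Max |angle| over trajectory = 1.736 rad; bound = 1.838 → within bound.

Answer: yes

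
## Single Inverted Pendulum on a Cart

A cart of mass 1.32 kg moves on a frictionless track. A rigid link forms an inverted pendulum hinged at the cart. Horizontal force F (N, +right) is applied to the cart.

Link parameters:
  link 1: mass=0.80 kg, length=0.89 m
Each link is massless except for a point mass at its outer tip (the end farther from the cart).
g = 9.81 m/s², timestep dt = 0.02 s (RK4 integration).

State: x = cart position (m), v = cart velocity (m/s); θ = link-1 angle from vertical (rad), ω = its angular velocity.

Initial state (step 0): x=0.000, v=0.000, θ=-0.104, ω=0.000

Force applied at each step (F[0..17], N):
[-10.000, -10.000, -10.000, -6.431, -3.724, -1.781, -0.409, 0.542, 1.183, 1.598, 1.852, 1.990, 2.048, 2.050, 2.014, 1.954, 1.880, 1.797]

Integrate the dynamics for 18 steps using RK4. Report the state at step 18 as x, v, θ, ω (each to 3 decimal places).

Answer: x=-0.149, v=-0.269, θ=0.017, ω=0.143

Derivation:
apply F[0]=-10.000 → step 1: x=-0.001, v=-0.138, θ=-0.103, ω=0.132
apply F[1]=-10.000 → step 2: x=-0.006, v=-0.277, θ=-0.099, ω=0.265
apply F[2]=-10.000 → step 3: x=-0.012, v=-0.417, θ=-0.092, ω=0.400
apply F[3]=-6.431 → step 4: x=-0.022, v=-0.504, θ=-0.083, ω=0.478
apply F[4]=-3.724 → step 5: x=-0.032, v=-0.551, θ=-0.073, ω=0.513
apply F[5]=-1.781 → step 6: x=-0.043, v=-0.570, θ=-0.063, ω=0.520
apply F[6]=-0.409 → step 7: x=-0.055, v=-0.569, θ=-0.053, ω=0.506
apply F[7]=+0.542 → step 8: x=-0.066, v=-0.556, θ=-0.043, ω=0.480
apply F[8]=+1.183 → step 9: x=-0.077, v=-0.533, θ=-0.034, ω=0.447
apply F[9]=+1.598 → step 10: x=-0.087, v=-0.506, θ=-0.025, ω=0.409
apply F[10]=+1.852 → step 11: x=-0.097, v=-0.475, θ=-0.017, ω=0.370
apply F[11]=+1.990 → step 12: x=-0.106, v=-0.443, θ=-0.010, ω=0.332
apply F[12]=+2.048 → step 13: x=-0.115, v=-0.411, θ=-0.004, ω=0.294
apply F[13]=+2.050 → step 14: x=-0.123, v=-0.380, θ=0.001, ω=0.259
apply F[14]=+2.014 → step 15: x=-0.130, v=-0.350, θ=0.006, ω=0.226
apply F[15]=+1.954 → step 16: x=-0.137, v=-0.321, θ=0.010, ω=0.196
apply F[16]=+1.880 → step 17: x=-0.143, v=-0.294, θ=0.014, ω=0.168
apply F[17]=+1.797 → step 18: x=-0.149, v=-0.269, θ=0.017, ω=0.143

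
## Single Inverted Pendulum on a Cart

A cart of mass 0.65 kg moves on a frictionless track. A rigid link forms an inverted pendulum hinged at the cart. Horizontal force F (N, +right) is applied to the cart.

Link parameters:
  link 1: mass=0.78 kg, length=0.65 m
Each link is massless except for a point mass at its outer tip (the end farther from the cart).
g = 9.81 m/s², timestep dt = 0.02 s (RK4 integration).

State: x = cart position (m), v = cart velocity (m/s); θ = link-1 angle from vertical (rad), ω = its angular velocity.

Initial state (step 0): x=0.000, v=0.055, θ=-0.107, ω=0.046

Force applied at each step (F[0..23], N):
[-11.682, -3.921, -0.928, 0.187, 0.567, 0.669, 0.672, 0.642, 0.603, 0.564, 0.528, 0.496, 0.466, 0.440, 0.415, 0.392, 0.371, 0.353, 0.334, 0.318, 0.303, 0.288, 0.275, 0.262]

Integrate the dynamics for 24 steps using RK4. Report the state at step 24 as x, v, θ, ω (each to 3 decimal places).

Answer: x=-0.084, v=-0.038, θ=0.010, ω=0.017

Derivation:
apply F[0]=-11.682 → step 1: x=-0.002, v=-0.276, θ=-0.101, ω=0.520
apply F[1]=-3.921 → step 2: x=-0.009, v=-0.373, θ=-0.090, ω=0.641
apply F[2]=-0.928 → step 3: x=-0.016, v=-0.383, θ=-0.077, ω=0.630
apply F[3]=+0.187 → step 4: x=-0.024, v=-0.361, θ=-0.065, ω=0.576
apply F[4]=+0.567 → step 5: x=-0.031, v=-0.330, θ=-0.054, ω=0.510
apply F[5]=+0.669 → step 6: x=-0.037, v=-0.298, θ=-0.045, ω=0.446
apply F[6]=+0.672 → step 7: x=-0.043, v=-0.268, θ=-0.036, ω=0.388
apply F[7]=+0.642 → step 8: x=-0.048, v=-0.241, θ=-0.029, ω=0.336
apply F[8]=+0.603 → step 9: x=-0.052, v=-0.216, θ=-0.023, ω=0.290
apply F[9]=+0.564 → step 10: x=-0.056, v=-0.194, θ=-0.017, ω=0.250
apply F[10]=+0.528 → step 11: x=-0.060, v=-0.174, θ=-0.013, ω=0.216
apply F[11]=+0.496 → step 12: x=-0.063, v=-0.157, θ=-0.009, ω=0.185
apply F[12]=+0.466 → step 13: x=-0.066, v=-0.141, θ=-0.005, ω=0.158
apply F[13]=+0.440 → step 14: x=-0.069, v=-0.126, θ=-0.002, ω=0.135
apply F[14]=+0.415 → step 15: x=-0.071, v=-0.113, θ=0.000, ω=0.115
apply F[15]=+0.392 → step 16: x=-0.073, v=-0.101, θ=0.002, ω=0.097
apply F[16]=+0.371 → step 17: x=-0.075, v=-0.091, θ=0.004, ω=0.081
apply F[17]=+0.353 → step 18: x=-0.077, v=-0.081, θ=0.006, ω=0.068
apply F[18]=+0.334 → step 19: x=-0.079, v=-0.072, θ=0.007, ω=0.056
apply F[19]=+0.318 → step 20: x=-0.080, v=-0.064, θ=0.008, ω=0.046
apply F[20]=+0.303 → step 21: x=-0.081, v=-0.057, θ=0.009, ω=0.037
apply F[21]=+0.288 → step 22: x=-0.082, v=-0.050, θ=0.009, ω=0.029
apply F[22]=+0.275 → step 23: x=-0.083, v=-0.044, θ=0.010, ω=0.023
apply F[23]=+0.262 → step 24: x=-0.084, v=-0.038, θ=0.010, ω=0.017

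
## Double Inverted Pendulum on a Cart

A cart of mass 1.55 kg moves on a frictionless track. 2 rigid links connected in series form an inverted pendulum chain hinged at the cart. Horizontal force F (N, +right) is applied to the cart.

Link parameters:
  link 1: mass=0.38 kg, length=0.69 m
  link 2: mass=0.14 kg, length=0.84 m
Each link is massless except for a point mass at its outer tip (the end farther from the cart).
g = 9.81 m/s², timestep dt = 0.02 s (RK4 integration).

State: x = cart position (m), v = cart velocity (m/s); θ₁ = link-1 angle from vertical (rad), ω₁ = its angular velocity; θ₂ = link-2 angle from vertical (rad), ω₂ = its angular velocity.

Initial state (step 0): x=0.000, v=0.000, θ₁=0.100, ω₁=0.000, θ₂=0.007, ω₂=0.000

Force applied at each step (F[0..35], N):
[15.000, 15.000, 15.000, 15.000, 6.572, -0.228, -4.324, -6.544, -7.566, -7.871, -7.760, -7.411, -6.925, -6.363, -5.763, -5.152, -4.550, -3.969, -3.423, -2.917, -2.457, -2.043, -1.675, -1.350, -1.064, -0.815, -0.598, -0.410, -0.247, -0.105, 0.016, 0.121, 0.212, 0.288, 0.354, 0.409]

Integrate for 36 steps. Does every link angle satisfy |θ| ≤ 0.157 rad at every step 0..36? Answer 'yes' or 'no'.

Answer: yes

Derivation:
apply F[0]=+15.000 → step 1: x=0.002, v=0.186, θ₁=0.098, ω₁=-0.230, θ₂=0.007, ω₂=-0.032
apply F[1]=+15.000 → step 2: x=0.007, v=0.373, θ₁=0.091, ω₁=-0.463, θ₂=0.006, ω₂=-0.062
apply F[2]=+15.000 → step 3: x=0.017, v=0.561, θ₁=0.079, ω₁=-0.701, θ₂=0.004, ω₂=-0.089
apply F[3]=+15.000 → step 4: x=0.030, v=0.750, θ₁=0.063, ω₁=-0.947, θ₂=0.002, ω₂=-0.111
apply F[4]=+6.572 → step 5: x=0.046, v=0.831, θ₁=0.043, ω₁=-1.044, θ₂=-0.000, ω₂=-0.127
apply F[5]=-0.228 → step 6: x=0.062, v=0.826, θ₁=0.022, ω₁=-1.025, θ₂=-0.003, ω₂=-0.137
apply F[6]=-4.324 → step 7: x=0.078, v=0.770, θ₁=0.003, ω₁=-0.938, θ₂=-0.006, ω₂=-0.142
apply F[7]=-6.544 → step 8: x=0.093, v=0.686, θ₁=-0.015, ω₁=-0.818, θ₂=-0.008, ω₂=-0.142
apply F[8]=-7.566 → step 9: x=0.106, v=0.590, θ₁=-0.030, ω₁=-0.686, θ₂=-0.011, ω₂=-0.138
apply F[9]=-7.871 → step 10: x=0.116, v=0.490, θ₁=-0.042, ω₁=-0.555, θ₂=-0.014, ω₂=-0.131
apply F[10]=-7.760 → step 11: x=0.125, v=0.393, θ₁=-0.052, ω₁=-0.432, θ₂=-0.017, ω₂=-0.120
apply F[11]=-7.411 → step 12: x=0.132, v=0.302, θ₁=-0.060, ω₁=-0.319, θ₂=-0.019, ω₂=-0.108
apply F[12]=-6.925 → step 13: x=0.137, v=0.216, θ₁=-0.065, ω₁=-0.218, θ₂=-0.021, ω₂=-0.094
apply F[13]=-6.363 → step 14: x=0.141, v=0.139, θ₁=-0.069, ω₁=-0.130, θ₂=-0.023, ω₂=-0.079
apply F[14]=-5.763 → step 15: x=0.143, v=0.069, θ₁=-0.071, ω₁=-0.054, θ₂=-0.024, ω₂=-0.064
apply F[15]=-5.152 → step 16: x=0.144, v=0.007, θ₁=-0.071, ω₁=0.010, θ₂=-0.025, ω₂=-0.049
apply F[16]=-4.550 → step 17: x=0.143, v=-0.047, θ₁=-0.070, ω₁=0.063, θ₂=-0.026, ω₂=-0.034
apply F[17]=-3.969 → step 18: x=0.142, v=-0.093, θ₁=-0.069, ω₁=0.106, θ₂=-0.026, ω₂=-0.020
apply F[18]=-3.423 → step 19: x=0.140, v=-0.133, θ₁=-0.066, ω₁=0.140, θ₂=-0.027, ω₂=-0.007
apply F[19]=-2.917 → step 20: x=0.137, v=-0.166, θ₁=-0.063, ω₁=0.166, θ₂=-0.027, ω₂=0.005
apply F[20]=-2.457 → step 21: x=0.133, v=-0.194, θ₁=-0.059, ω₁=0.185, θ₂=-0.027, ω₂=0.016
apply F[21]=-2.043 → step 22: x=0.129, v=-0.216, θ₁=-0.056, ω₁=0.198, θ₂=-0.026, ω₂=0.026
apply F[22]=-1.675 → step 23: x=0.124, v=-0.235, θ₁=-0.052, ω₁=0.206, θ₂=-0.025, ω₂=0.035
apply F[23]=-1.350 → step 24: x=0.120, v=-0.249, θ₁=-0.047, ω₁=0.210, θ₂=-0.025, ω₂=0.043
apply F[24]=-1.064 → step 25: x=0.115, v=-0.259, θ₁=-0.043, ω₁=0.211, θ₂=-0.024, ω₂=0.050
apply F[25]=-0.815 → step 26: x=0.109, v=-0.267, θ₁=-0.039, ω₁=0.208, θ₂=-0.023, ω₂=0.056
apply F[26]=-0.598 → step 27: x=0.104, v=-0.273, θ₁=-0.035, ω₁=0.204, θ₂=-0.022, ω₂=0.060
apply F[27]=-0.410 → step 28: x=0.098, v=-0.276, θ₁=-0.031, ω₁=0.198, θ₂=-0.020, ω₂=0.064
apply F[28]=-0.247 → step 29: x=0.093, v=-0.277, θ₁=-0.027, ω₁=0.190, θ₂=-0.019, ω₂=0.067
apply F[29]=-0.105 → step 30: x=0.087, v=-0.277, θ₁=-0.023, ω₁=0.182, θ₂=-0.018, ω₂=0.069
apply F[30]=+0.016 → step 31: x=0.082, v=-0.275, θ₁=-0.020, ω₁=0.173, θ₂=-0.016, ω₂=0.071
apply F[31]=+0.121 → step 32: x=0.076, v=-0.272, θ₁=-0.016, ω₁=0.164, θ₂=-0.015, ω₂=0.072
apply F[32]=+0.212 → step 33: x=0.071, v=-0.269, θ₁=-0.013, ω₁=0.154, θ₂=-0.013, ω₂=0.072
apply F[33]=+0.288 → step 34: x=0.066, v=-0.264, θ₁=-0.010, ω₁=0.144, θ₂=-0.012, ω₂=0.072
apply F[34]=+0.354 → step 35: x=0.060, v=-0.259, θ₁=-0.007, ω₁=0.135, θ₂=-0.010, ω₂=0.071
apply F[35]=+0.409 → step 36: x=0.055, v=-0.253, θ₁=-0.005, ω₁=0.125, θ₂=-0.009, ω₂=0.070
Max |angle| over trajectory = 0.100 rad; bound = 0.157 → within bound.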